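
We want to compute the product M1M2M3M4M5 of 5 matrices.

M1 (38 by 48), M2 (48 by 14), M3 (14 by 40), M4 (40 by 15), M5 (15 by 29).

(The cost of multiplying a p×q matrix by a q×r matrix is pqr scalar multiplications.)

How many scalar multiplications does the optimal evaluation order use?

Adjacent pairs: M1M2 = 38·48·14 = 25536; M2M3 = 48·14·40 = 26880; M3M4 = 14·40·15 = 8400; M4M5 = 40·15·29 = 17400.
Length 3: M1..M3: k=1: 0+26880+38·48·40=99840; k=2: 25536+0+38·14·40=46816 → min 46816 | M2..M4: k=2: 0+8400+48·14·15=18480; k=3: 26880+0+48·40·15=55680 → min 18480 | M3..M5: k=3: 0+17400+14·40·29=33640; k=4: 8400+0+14·15·29=14490 → min 14490.
Length 4: M1..M4: k=1: 0+18480+38·48·15=45840; k=2: 25536+8400+38·14·15=41916; k=3: 46816+0+38·40·15=69616 → min 41916 | M2..M5: k=2: 0+14490+48·14·29=33978; k=3: 26880+17400+48·40·29=99960; k=4: 18480+0+48·15·29=39360 → min 33978.
Length 5: M1..M5: k=1: 0+33978+38·48·29=86874; k=2: 25536+14490+38·14·29=55454; k=3: 46816+17400+38·40·29=108296; k=4: 41916+0+38·15·29=58446 → min 55454.
Optimal order: ((M1M2)((M3M4)M5)) with cost 55454.

55454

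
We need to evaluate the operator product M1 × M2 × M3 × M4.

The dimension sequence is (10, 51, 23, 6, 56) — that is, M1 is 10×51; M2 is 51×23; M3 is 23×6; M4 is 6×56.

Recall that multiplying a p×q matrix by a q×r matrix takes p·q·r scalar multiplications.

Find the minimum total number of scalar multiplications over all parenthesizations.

Adjacent pairs: M1M2 = 10·51·23 = 11730; M2M3 = 51·23·6 = 7038; M3M4 = 23·6·56 = 7728.
Length 3: M1..M3: k=1: 0+7038+10·51·6=10098; k=2: 11730+0+10·23·6=13110 → min 10098 | M2..M4: k=2: 0+7728+51·23·56=73416; k=3: 7038+0+51·6·56=24174 → min 24174.
Length 4: M1..M4: k=1: 0+24174+10·51·56=52734; k=2: 11730+7728+10·23·56=32338; k=3: 10098+0+10·6·56=13458 → min 13458.
Optimal order: ((M1 × (M2 × M3)) × M4) with cost 13458.

13458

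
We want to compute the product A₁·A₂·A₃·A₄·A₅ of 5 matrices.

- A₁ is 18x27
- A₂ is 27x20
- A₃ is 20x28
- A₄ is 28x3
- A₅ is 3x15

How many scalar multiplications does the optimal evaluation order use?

Adjacent pairs: A₁A₂ = 18·27·20 = 9720; A₂A₃ = 27·20·28 = 15120; A₃A₄ = 20·28·3 = 1680; A₄A₅ = 28·3·15 = 1260.
Length 3: A₁..A₃: k=1: 0+15120+18·27·28=28728; k=2: 9720+0+18·20·28=19800 → min 19800 | A₂..A₄: k=2: 0+1680+27·20·3=3300; k=3: 15120+0+27·28·3=17388 → min 3300 | A₃..A₅: k=3: 0+1260+20·28·15=9660; k=4: 1680+0+20·3·15=2580 → min 2580.
Length 4: A₁..A₄: k=1: 0+3300+18·27·3=4758; k=2: 9720+1680+18·20·3=12480; k=3: 19800+0+18·28·3=21312 → min 4758 | A₂..A₅: k=2: 0+2580+27·20·15=10680; k=3: 15120+1260+27·28·15=27720; k=4: 3300+0+27·3·15=4515 → min 4515.
Length 5: A₁..A₅: k=1: 0+4515+18·27·15=11805; k=2: 9720+2580+18·20·15=17700; k=3: 19800+1260+18·28·15=28620; k=4: 4758+0+18·3·15=5568 → min 5568.
Optimal order: ((A₁·(A₂·(A₃·A₄)))·A₅) with cost 5568.

5568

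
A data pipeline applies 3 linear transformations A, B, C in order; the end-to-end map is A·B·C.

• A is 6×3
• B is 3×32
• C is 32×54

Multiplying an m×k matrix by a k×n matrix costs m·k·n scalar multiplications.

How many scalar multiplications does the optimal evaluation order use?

Order (A·(B·C)): (B·C): 3×32 by 32×54 → 3×54, cost 3·32·54 = 5184; (A·(B·C)): 6×3 by 3×54 → 6×54, cost 6·3·54 = 972; cumulative 6156. Total 6156.
Order ((A·B)·C): (A·B): 6×3 by 3×32 → 6×32, cost 6·3·32 = 576; ((A·B)·C): 6×32 by 32×54 → 6×54, cost 6·32·54 = 10368; cumulative 10944. Total 10944.
Minimum: 6156.

6156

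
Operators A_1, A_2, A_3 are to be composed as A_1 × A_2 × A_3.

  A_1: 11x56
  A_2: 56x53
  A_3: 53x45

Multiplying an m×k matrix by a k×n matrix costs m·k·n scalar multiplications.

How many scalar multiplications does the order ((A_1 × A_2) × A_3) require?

(A_1 × A_2): 11×56 by 56×53 → 11×53, cost 11·56·53 = 32648
((A_1 × A_2) × A_3): 11×53 by 53×45 → 11×45, cost 11·53·45 = 26235; cumulative 58883
Total: 58883 scalar multiplications.

58883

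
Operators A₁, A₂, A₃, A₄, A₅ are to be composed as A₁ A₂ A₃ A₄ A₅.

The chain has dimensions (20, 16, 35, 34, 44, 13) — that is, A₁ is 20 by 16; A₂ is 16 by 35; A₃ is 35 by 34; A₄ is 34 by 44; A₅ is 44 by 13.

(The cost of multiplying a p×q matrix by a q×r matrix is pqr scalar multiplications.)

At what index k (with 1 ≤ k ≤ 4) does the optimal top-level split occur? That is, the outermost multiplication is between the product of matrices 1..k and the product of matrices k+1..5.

1

Adjacent pairs: A₁A₂ = 20·16·35 = 11200; A₂A₃ = 16·35·34 = 19040; A₃A₄ = 35·34·44 = 52360; A₄A₅ = 34·44·13 = 19448.
Length 3: A₁..A₃: k=1: 0+19040+20·16·34=29920; k=2: 11200+0+20·35·34=35000 → min 29920 | A₂..A₄: k=2: 0+52360+16·35·44=77000; k=3: 19040+0+16·34·44=42976 → min 42976 | A₃..A₅: k=3: 0+19448+35·34·13=34918; k=4: 52360+0+35·44·13=72380 → min 34918.
Length 4: A₁..A₄: k=1: 0+42976+20·16·44=57056; k=2: 11200+52360+20·35·44=94360; k=3: 29920+0+20·34·44=59840 → min 57056 | A₂..A₅: k=2: 0+34918+16·35·13=42198; k=3: 19040+19448+16·34·13=45560; k=4: 42976+0+16·44·13=52128 → min 42198.
Top-level splits: k=1: (A₁..A₁)·(A₂..A₅) → 0+42198+20·16·13 = 46358; k=2: (A₁..A₂)·(A₃..A₅) → 11200+34918+20·35·13 = 55218; k=3: (A₁..A₃)·(A₄..A₅) → 29920+19448+20·34·13 = 58208; k=4: (A₁..A₄)·(A₅..A₅) → 57056+0+20·44·13 = 68496.
Best split is after A₁, i.e. k = 1.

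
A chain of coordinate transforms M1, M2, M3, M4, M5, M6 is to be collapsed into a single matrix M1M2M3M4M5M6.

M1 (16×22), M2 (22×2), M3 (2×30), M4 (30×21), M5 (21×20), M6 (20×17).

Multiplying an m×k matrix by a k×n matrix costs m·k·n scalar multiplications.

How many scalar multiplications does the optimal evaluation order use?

4028

Adjacent pairs: M1M2 = 16·22·2 = 704; M2M3 = 22·2·30 = 1320; M3M4 = 2·30·21 = 1260; M4M5 = 30·21·20 = 12600; M5M6 = 21·20·17 = 7140.
Length 3: M1..M3: k=1: 0+1320+16·22·30=11880; k=2: 704+0+16·2·30=1664 → min 1664 | M2..M4: k=2: 0+1260+22·2·21=2184; k=3: 1320+0+22·30·21=15180 → min 2184 | M3..M5: k=3: 0+12600+2·30·20=13800; k=4: 1260+0+2·21·20=2100 → min 2100 | M4..M6: k=4: 0+7140+30·21·17=17850; k=5: 12600+0+30·20·17=22800 → min 17850.
Length 4: M1..M4: k=1: 0+2184+16·22·21=9576; k=2: 704+1260+16·2·21=2636; k=3: 1664+0+16·30·21=11744 → min 2636 | M2..M5: k=2: 0+2100+22·2·20=2980; k=3: 1320+12600+22·30·20=27120; k=4: 2184+0+22·21·20=11424 → min 2980 | M3..M6: k=3: 0+17850+2·30·17=18870; k=4: 1260+7140+2·21·17=9114; k=5: 2100+0+2·20·17=2780 → min 2780.
Length 5: M1..M5: k=1: 0+2980+16·22·20=10020; k=2: 704+2100+16·2·20=3444; k=3: 1664+12600+16·30·20=23864; k=4: 2636+0+16·21·20=9356 → min 3444 | M2..M6: k=2: 0+2780+22·2·17=3528; k=3: 1320+17850+22·30·17=30390; k=4: 2184+7140+22·21·17=17178; k=5: 2980+0+22·20·17=10460 → min 3528.
Length 6: M1..M6: k=1: 0+3528+16·22·17=9512; k=2: 704+2780+16·2·17=4028; k=3: 1664+17850+16·30·17=27674; k=4: 2636+7140+16·21·17=15488; k=5: 3444+0+16·20·17=8884 → min 4028.
Optimal order: ((M1M2)(((M3M4)M5)M6)) with cost 4028.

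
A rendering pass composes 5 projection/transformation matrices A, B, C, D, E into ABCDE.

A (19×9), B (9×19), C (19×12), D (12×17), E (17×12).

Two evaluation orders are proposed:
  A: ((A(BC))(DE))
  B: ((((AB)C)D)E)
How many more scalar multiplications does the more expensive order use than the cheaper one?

Order A = ((A(BC))(DE)): (BC): 9×19 by 19×12 → 9×12, cost 9·19·12 = 2052; (A(BC)): 19×9 by 9×12 → 19×12, cost 19·9·12 = 2052; cumulative 4104; (DE): 12×17 by 17×12 → 12×12, cost 12·17·12 = 2448; ((A(BC))(DE)): 19×12 by 12×12 → 19×12, cost 19·12·12 = 2736; cumulative 9288. Total 9288.
Order B = ((((AB)C)D)E): (AB): 19×9 by 9×19 → 19×19, cost 19·9·19 = 3249; ((AB)C): 19×19 by 19×12 → 19×12, cost 19·19·12 = 4332; cumulative 7581; (((AB)C)D): 19×12 by 12×17 → 19×17, cost 19·12·17 = 3876; cumulative 11457; ((((AB)C)D)E): 19×17 by 17×12 → 19×12, cost 19·17·12 = 3876; cumulative 15333. Total 15333.
Difference: |9288 − 15333| = 6045.

6045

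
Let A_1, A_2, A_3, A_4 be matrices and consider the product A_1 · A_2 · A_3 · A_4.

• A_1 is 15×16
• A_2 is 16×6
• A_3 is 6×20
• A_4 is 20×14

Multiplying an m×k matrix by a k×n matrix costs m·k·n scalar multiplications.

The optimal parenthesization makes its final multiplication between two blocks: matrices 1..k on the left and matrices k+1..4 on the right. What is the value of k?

2

Adjacent pairs: A_1A_2 = 15·16·6 = 1440; A_2A_3 = 16·6·20 = 1920; A_3A_4 = 6·20·14 = 1680.
Length 3: A_1..A_3: k=1: 0+1920+15·16·20=6720; k=2: 1440+0+15·6·20=3240 → min 3240 | A_2..A_4: k=2: 0+1680+16·6·14=3024; k=3: 1920+0+16·20·14=6400 → min 3024.
Top-level splits: k=1: (A_1..A_1)·(A_2..A_4) → 0+3024+15·16·14 = 6384; k=2: (A_1..A_2)·(A_3..A_4) → 1440+1680+15·6·14 = 4380; k=3: (A_1..A_3)·(A_4..A_4) → 3240+0+15·20·14 = 7440.
Best split is after A_2, i.e. k = 2.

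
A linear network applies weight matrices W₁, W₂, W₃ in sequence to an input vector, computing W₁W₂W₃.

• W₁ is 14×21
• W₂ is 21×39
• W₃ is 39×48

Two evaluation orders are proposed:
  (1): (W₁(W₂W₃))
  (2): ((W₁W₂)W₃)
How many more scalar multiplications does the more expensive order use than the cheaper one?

Order (1) = (W₁(W₂W₃)): (W₂W₃): 21×39 by 39×48 → 21×48, cost 21·39·48 = 39312; (W₁(W₂W₃)): 14×21 by 21×48 → 14×48, cost 14·21·48 = 14112; cumulative 53424. Total 53424.
Order (2) = ((W₁W₂)W₃): (W₁W₂): 14×21 by 21×39 → 14×39, cost 14·21·39 = 11466; ((W₁W₂)W₃): 14×39 by 39×48 → 14×48, cost 14·39·48 = 26208; cumulative 37674. Total 37674.
Difference: |53424 − 37674| = 15750.

15750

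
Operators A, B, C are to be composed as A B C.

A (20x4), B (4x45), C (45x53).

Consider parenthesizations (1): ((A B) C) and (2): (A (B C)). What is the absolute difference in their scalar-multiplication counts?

37520

Order (1) = ((A B) C): (A B): 20×4 by 4×45 → 20×45, cost 20·4·45 = 3600; ((A B) C): 20×45 by 45×53 → 20×53, cost 20·45·53 = 47700; cumulative 51300. Total 51300.
Order (2) = (A (B C)): (B C): 4×45 by 45×53 → 4×53, cost 4·45·53 = 9540; (A (B C)): 20×4 by 4×53 → 20×53, cost 20·4·53 = 4240; cumulative 13780. Total 13780.
Difference: |51300 − 13780| = 37520.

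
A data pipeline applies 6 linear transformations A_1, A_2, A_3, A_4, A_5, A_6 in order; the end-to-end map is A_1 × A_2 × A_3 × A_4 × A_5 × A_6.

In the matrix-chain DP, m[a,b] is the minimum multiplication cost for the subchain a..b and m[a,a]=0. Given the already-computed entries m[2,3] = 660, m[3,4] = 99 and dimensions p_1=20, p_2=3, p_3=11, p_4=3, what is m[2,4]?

279

m[2,4] = min over k∈[2,3] of m[2,k]+m[k+1,4]+p_{1}·p_k·p_{4}.
k=2: 0 + 99 + 20·3·3 = 279; k=3: 660 + 0 + 20·11·3 = 1320.
Minimum: 279 at k=2.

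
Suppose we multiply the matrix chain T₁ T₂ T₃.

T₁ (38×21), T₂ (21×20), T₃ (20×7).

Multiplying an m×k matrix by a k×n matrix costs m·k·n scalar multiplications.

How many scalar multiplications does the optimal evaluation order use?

8526

Order (T₁ (T₂ T₃)): (T₂ T₃): 21×20 by 20×7 → 21×7, cost 21·20·7 = 2940; (T₁ (T₂ T₃)): 38×21 by 21×7 → 38×7, cost 38·21·7 = 5586; cumulative 8526. Total 8526.
Order ((T₁ T₂) T₃): (T₁ T₂): 38×21 by 21×20 → 38×20, cost 38·21·20 = 15960; ((T₁ T₂) T₃): 38×20 by 20×7 → 38×7, cost 38·20·7 = 5320; cumulative 21280. Total 21280.
Minimum: 8526.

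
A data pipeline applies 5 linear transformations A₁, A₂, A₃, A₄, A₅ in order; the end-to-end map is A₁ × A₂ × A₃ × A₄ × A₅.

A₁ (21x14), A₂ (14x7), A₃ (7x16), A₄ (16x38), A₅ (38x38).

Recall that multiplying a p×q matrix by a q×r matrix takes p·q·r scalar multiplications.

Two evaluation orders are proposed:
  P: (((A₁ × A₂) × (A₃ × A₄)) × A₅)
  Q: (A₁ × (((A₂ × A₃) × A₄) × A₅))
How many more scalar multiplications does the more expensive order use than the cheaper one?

Order P = (((A₁ × A₂) × (A₃ × A₄)) × A₅): (A₁ × A₂): 21×14 by 14×7 → 21×7, cost 21·14·7 = 2058; (A₃ × A₄): 7×16 by 16×38 → 7×38, cost 7·16·38 = 4256; ((A₁ × A₂) × (A₃ × A₄)): 21×7 by 7×38 → 21×38, cost 21·7·38 = 5586; cumulative 11900; (((A₁ × A₂) × (A₃ × A₄)) × A₅): 21×38 by 38×38 → 21×38, cost 21·38·38 = 30324; cumulative 42224. Total 42224.
Order Q = (A₁ × (((A₂ × A₃) × A₄) × A₅)): (A₂ × A₃): 14×7 by 7×16 → 14×16, cost 14·7·16 = 1568; ((A₂ × A₃) × A₄): 14×16 by 16×38 → 14×38, cost 14·16·38 = 8512; cumulative 10080; (((A₂ × A₃) × A₄) × A₅): 14×38 by 38×38 → 14×38, cost 14·38·38 = 20216; cumulative 30296; (A₁ × (((A₂ × A₃) × A₄) × A₅)): 21×14 by 14×38 → 21×38, cost 21·14·38 = 11172; cumulative 41468. Total 41468.
Difference: |42224 − 41468| = 756.

756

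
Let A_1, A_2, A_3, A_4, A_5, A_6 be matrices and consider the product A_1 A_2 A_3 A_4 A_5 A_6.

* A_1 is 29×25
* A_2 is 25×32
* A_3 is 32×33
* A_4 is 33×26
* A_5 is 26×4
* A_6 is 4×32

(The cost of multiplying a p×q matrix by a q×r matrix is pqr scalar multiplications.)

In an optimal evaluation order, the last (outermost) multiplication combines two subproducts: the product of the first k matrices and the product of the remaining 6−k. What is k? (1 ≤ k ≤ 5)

Adjacent pairs: A_1A_2 = 29·25·32 = 23200; A_2A_3 = 25·32·33 = 26400; A_3A_4 = 32·33·26 = 27456; A_4A_5 = 33·26·4 = 3432; A_5A_6 = 26·4·32 = 3328.
Length 3: A_1..A_3: k=1: 0+26400+29·25·33=50325; k=2: 23200+0+29·32·33=53824 → min 50325 | A_2..A_4: k=2: 0+27456+25·32·26=48256; k=3: 26400+0+25·33·26=47850 → min 47850 | A_3..A_5: k=3: 0+3432+32·33·4=7656; k=4: 27456+0+32·26·4=30784 → min 7656 | A_4..A_6: k=4: 0+3328+33·26·32=30784; k=5: 3432+0+33·4·32=7656 → min 7656.
Length 4: A_1..A_4: k=1: 0+47850+29·25·26=66700; k=2: 23200+27456+29·32·26=74784; k=3: 50325+0+29·33·26=75207 → min 66700 | A_2..A_5: k=2: 0+7656+25·32·4=10856; k=3: 26400+3432+25·33·4=33132; k=4: 47850+0+25·26·4=50450 → min 10856 | A_3..A_6: k=3: 0+7656+32·33·32=41448; k=4: 27456+3328+32·26·32=57408; k=5: 7656+0+32·4·32=11752 → min 11752.
Length 5: A_1..A_5: k=1: 0+10856+29·25·4=13756; k=2: 23200+7656+29·32·4=34568; k=3: 50325+3432+29·33·4=57585; k=4: 66700+0+29·26·4=69716 → min 13756 | A_2..A_6: k=2: 0+11752+25·32·32=37352; k=3: 26400+7656+25·33·32=60456; k=4: 47850+3328+25·26·32=71978; k=5: 10856+0+25·4·32=14056 → min 14056.
Top-level splits: k=1: (A_1..A_1)·(A_2..A_6) → 0+14056+29·25·32 = 37256; k=2: (A_1..A_2)·(A_3..A_6) → 23200+11752+29·32·32 = 64648; k=3: (A_1..A_3)·(A_4..A_6) → 50325+7656+29·33·32 = 88605; k=4: (A_1..A_4)·(A_5..A_6) → 66700+3328+29·26·32 = 94156; k=5: (A_1..A_5)·(A_6..A_6) → 13756+0+29·4·32 = 17468.
Best split is after A_5, i.e. k = 5.

5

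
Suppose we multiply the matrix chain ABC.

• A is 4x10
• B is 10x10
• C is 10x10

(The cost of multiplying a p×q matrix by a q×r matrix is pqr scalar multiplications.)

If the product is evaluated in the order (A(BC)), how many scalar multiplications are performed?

(BC): 10×10 by 10×10 → 10×10, cost 10·10·10 = 1000
(A(BC)): 4×10 by 10×10 → 4×10, cost 4·10·10 = 400; cumulative 1400
Total: 1400 scalar multiplications.

1400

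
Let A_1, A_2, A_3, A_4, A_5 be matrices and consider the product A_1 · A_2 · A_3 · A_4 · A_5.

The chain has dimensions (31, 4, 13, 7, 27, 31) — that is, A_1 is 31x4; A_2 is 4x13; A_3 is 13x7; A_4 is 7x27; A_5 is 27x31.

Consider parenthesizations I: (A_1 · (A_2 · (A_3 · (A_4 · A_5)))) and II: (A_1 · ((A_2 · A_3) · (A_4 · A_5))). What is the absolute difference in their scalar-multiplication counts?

3201

Order I = (A_1 · (A_2 · (A_3 · (A_4 · A_5)))): (A_4 · A_5): 7×27 by 27×31 → 7×31, cost 7·27·31 = 5859; (A_3 · (A_4 · A_5)): 13×7 by 7×31 → 13×31, cost 13·7·31 = 2821; cumulative 8680; (A_2 · (A_3 · (A_4 · A_5))): 4×13 by 13×31 → 4×31, cost 4·13·31 = 1612; cumulative 10292; (A_1 · (A_2 · (A_3 · (A_4 · A_5)))): 31×4 by 4×31 → 31×31, cost 31·4·31 = 3844; cumulative 14136. Total 14136.
Order II = (A_1 · ((A_2 · A_3) · (A_4 · A_5))): (A_2 · A_3): 4×13 by 13×7 → 4×7, cost 4·13·7 = 364; (A_4 · A_5): 7×27 by 27×31 → 7×31, cost 7·27·31 = 5859; ((A_2 · A_3) · (A_4 · A_5)): 4×7 by 7×31 → 4×31, cost 4·7·31 = 868; cumulative 7091; (A_1 · ((A_2 · A_3) · (A_4 · A_5))): 31×4 by 4×31 → 31×31, cost 31·4·31 = 3844; cumulative 10935. Total 10935.
Difference: |14136 − 10935| = 3201.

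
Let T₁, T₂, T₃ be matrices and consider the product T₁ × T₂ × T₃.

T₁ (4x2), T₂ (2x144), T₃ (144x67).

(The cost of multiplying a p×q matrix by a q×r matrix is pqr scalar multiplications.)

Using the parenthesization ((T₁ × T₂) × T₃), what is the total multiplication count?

39744

(T₁ × T₂): 4×2 by 2×144 → 4×144, cost 4·2·144 = 1152
((T₁ × T₂) × T₃): 4×144 by 144×67 → 4×67, cost 4·144·67 = 38592; cumulative 39744
Total: 39744 scalar multiplications.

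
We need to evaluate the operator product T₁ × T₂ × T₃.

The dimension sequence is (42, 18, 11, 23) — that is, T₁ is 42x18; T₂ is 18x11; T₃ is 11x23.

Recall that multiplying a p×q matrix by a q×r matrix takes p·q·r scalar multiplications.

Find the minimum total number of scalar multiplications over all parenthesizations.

18942

Order (T₁ × (T₂ × T₃)): (T₂ × T₃): 18×11 by 11×23 → 18×23, cost 18·11·23 = 4554; (T₁ × (T₂ × T₃)): 42×18 by 18×23 → 42×23, cost 42·18·23 = 17388; cumulative 21942. Total 21942.
Order ((T₁ × T₂) × T₃): (T₁ × T₂): 42×18 by 18×11 → 42×11, cost 42·18·11 = 8316; ((T₁ × T₂) × T₃): 42×11 by 11×23 → 42×23, cost 42·11·23 = 10626; cumulative 18942. Total 18942.
Minimum: 18942.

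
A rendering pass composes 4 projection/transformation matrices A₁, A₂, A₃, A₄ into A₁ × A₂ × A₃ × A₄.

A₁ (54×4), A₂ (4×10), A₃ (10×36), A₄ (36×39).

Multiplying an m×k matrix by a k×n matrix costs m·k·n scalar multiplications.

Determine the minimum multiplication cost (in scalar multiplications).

15480

Adjacent pairs: A₁A₂ = 54·4·10 = 2160; A₂A₃ = 4·10·36 = 1440; A₃A₄ = 10·36·39 = 14040.
Length 3: A₁..A₃: k=1: 0+1440+54·4·36=9216; k=2: 2160+0+54·10·36=21600 → min 9216 | A₂..A₄: k=2: 0+14040+4·10·39=15600; k=3: 1440+0+4·36·39=7056 → min 7056.
Length 4: A₁..A₄: k=1: 0+7056+54·4·39=15480; k=2: 2160+14040+54·10·39=37260; k=3: 9216+0+54·36·39=85032 → min 15480.
Optimal order: (A₁ × ((A₂ × A₃) × A₄)) with cost 15480.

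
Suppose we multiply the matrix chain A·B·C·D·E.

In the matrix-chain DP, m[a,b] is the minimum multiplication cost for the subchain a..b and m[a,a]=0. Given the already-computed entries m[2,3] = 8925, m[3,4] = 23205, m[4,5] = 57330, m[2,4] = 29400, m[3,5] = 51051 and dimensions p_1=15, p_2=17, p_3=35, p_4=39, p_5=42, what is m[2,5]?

m[2,5] = min over k∈[2,4] of m[2,k]+m[k+1,5]+p_{1}·p_k·p_{5}.
k=2: 0 + 51051 + 15·17·42 = 61761; k=3: 8925 + 57330 + 15·35·42 = 88305; k=4: 29400 + 0 + 15·39·42 = 53970.
Minimum: 53970 at k=4.

53970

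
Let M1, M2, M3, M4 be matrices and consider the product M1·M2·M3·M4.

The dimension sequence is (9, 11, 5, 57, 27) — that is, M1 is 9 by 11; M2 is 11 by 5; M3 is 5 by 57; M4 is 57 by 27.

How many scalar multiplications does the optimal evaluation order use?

9405

Adjacent pairs: M1M2 = 9·11·5 = 495; M2M3 = 11·5·57 = 3135; M3M4 = 5·57·27 = 7695.
Length 3: M1..M3: k=1: 0+3135+9·11·57=8778; k=2: 495+0+9·5·57=3060 → min 3060 | M2..M4: k=2: 0+7695+11·5·27=9180; k=3: 3135+0+11·57·27=20064 → min 9180.
Length 4: M1..M4: k=1: 0+9180+9·11·27=11853; k=2: 495+7695+9·5·27=9405; k=3: 3060+0+9·57·27=16911 → min 9405.
Optimal order: ((M1·M2)·(M3·M4)) with cost 9405.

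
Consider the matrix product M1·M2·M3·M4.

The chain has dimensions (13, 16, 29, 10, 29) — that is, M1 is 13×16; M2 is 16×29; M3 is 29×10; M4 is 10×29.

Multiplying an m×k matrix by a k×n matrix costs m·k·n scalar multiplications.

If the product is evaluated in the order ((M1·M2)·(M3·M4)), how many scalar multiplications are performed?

(M1·M2): 13×16 by 16×29 → 13×29, cost 13·16·29 = 6032
(M3·M4): 29×10 by 10×29 → 29×29, cost 29·10·29 = 8410
((M1·M2)·(M3·M4)): 13×29 by 29×29 → 13×29, cost 13·29·29 = 10933; cumulative 25375
Total: 25375 scalar multiplications.

25375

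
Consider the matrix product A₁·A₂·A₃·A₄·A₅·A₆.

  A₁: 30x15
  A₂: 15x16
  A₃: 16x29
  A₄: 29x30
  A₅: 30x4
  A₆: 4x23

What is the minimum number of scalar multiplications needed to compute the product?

Adjacent pairs: A₁A₂ = 30·15·16 = 7200; A₂A₃ = 15·16·29 = 6960; A₃A₄ = 16·29·30 = 13920; A₄A₅ = 29·30·4 = 3480; A₅A₆ = 30·4·23 = 2760.
Length 3: A₁..A₃: k=1: 0+6960+30·15·29=20010; k=2: 7200+0+30·16·29=21120 → min 20010 | A₂..A₄: k=2: 0+13920+15·16·30=21120; k=3: 6960+0+15·29·30=20010 → min 20010 | A₃..A₅: k=3: 0+3480+16·29·4=5336; k=4: 13920+0+16·30·4=15840 → min 5336 | A₄..A₆: k=4: 0+2760+29·30·23=22770; k=5: 3480+0+29·4·23=6148 → min 6148.
Length 4: A₁..A₄: k=1: 0+20010+30·15·30=33510; k=2: 7200+13920+30·16·30=35520; k=3: 20010+0+30·29·30=46110 → min 33510 | A₂..A₅: k=2: 0+5336+15·16·4=6296; k=3: 6960+3480+15·29·4=12180; k=4: 20010+0+15·30·4=21810 → min 6296 | A₃..A₆: k=3: 0+6148+16·29·23=16820; k=4: 13920+2760+16·30·23=27720; k=5: 5336+0+16·4·23=6808 → min 6808.
Length 5: A₁..A₅: k=1: 0+6296+30·15·4=8096; k=2: 7200+5336+30·16·4=14456; k=3: 20010+3480+30·29·4=26970; k=4: 33510+0+30·30·4=37110 → min 8096 | A₂..A₆: k=2: 0+6808+15·16·23=12328; k=3: 6960+6148+15·29·23=23113; k=4: 20010+2760+15·30·23=33120; k=5: 6296+0+15·4·23=7676 → min 7676.
Length 6: A₁..A₆: k=1: 0+7676+30·15·23=18026; k=2: 7200+6808+30·16·23=25048; k=3: 20010+6148+30·29·23=46168; k=4: 33510+2760+30·30·23=56970; k=5: 8096+0+30·4·23=10856 → min 10856.
Optimal order: ((A₁·(A₂·(A₃·(A₄·A₅))))·A₆) with cost 10856.

10856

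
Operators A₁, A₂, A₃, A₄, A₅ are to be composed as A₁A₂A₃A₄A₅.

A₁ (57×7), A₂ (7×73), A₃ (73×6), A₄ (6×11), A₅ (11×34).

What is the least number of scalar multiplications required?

19332

Adjacent pairs: A₁A₂ = 57·7·73 = 29127; A₂A₃ = 7·73·6 = 3066; A₃A₄ = 73·6·11 = 4818; A₄A₅ = 6·11·34 = 2244.
Length 3: A₁..A₃: k=1: 0+3066+57·7·6=5460; k=2: 29127+0+57·73·6=54093 → min 5460 | A₂..A₄: k=2: 0+4818+7·73·11=10439; k=3: 3066+0+7·6·11=3528 → min 3528 | A₃..A₅: k=3: 0+2244+73·6·34=17136; k=4: 4818+0+73·11·34=32120 → min 17136.
Length 4: A₁..A₄: k=1: 0+3528+57·7·11=7917; k=2: 29127+4818+57·73·11=79716; k=3: 5460+0+57·6·11=9222 → min 7917 | A₂..A₅: k=2: 0+17136+7·73·34=34510; k=3: 3066+2244+7·6·34=6738; k=4: 3528+0+7·11·34=6146 → min 6146.
Length 5: A₁..A₅: k=1: 0+6146+57·7·34=19712; k=2: 29127+17136+57·73·34=187737; k=3: 5460+2244+57·6·34=19332; k=4: 7917+0+57·11·34=29235 → min 19332.
Optimal order: ((A₁(A₂A₃))(A₄A₅)) with cost 19332.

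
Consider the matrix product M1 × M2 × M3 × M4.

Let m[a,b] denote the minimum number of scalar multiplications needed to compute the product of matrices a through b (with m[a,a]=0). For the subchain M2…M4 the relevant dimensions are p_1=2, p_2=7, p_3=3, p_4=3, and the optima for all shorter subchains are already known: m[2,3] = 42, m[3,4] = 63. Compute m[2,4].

60

m[2,4] = min over k∈[2,3] of m[2,k]+m[k+1,4]+p_{1}·p_k·p_{4}.
k=2: 0 + 63 + 2·7·3 = 105; k=3: 42 + 0 + 2·3·3 = 60.
Minimum: 60 at k=3.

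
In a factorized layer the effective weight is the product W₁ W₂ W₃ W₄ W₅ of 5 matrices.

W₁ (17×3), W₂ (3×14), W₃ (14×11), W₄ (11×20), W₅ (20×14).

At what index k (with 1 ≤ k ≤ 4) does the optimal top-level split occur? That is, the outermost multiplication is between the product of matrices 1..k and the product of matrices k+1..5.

1

Adjacent pairs: W₁W₂ = 17·3·14 = 714; W₂W₃ = 3·14·11 = 462; W₃W₄ = 14·11·20 = 3080; W₄W₅ = 11·20·14 = 3080.
Length 3: W₁..W₃: k=1: 0+462+17·3·11=1023; k=2: 714+0+17·14·11=3332 → min 1023 | W₂..W₄: k=2: 0+3080+3·14·20=3920; k=3: 462+0+3·11·20=1122 → min 1122 | W₃..W₅: k=3: 0+3080+14·11·14=5236; k=4: 3080+0+14·20·14=7000 → min 5236.
Length 4: W₁..W₄: k=1: 0+1122+17·3·20=2142; k=2: 714+3080+17·14·20=8554; k=3: 1023+0+17·11·20=4763 → min 2142 | W₂..W₅: k=2: 0+5236+3·14·14=5824; k=3: 462+3080+3·11·14=4004; k=4: 1122+0+3·20·14=1962 → min 1962.
Top-level splits: k=1: (W₁..W₁)·(W₂..W₅) → 0+1962+17·3·14 = 2676; k=2: (W₁..W₂)·(W₃..W₅) → 714+5236+17·14·14 = 9282; k=3: (W₁..W₃)·(W₄..W₅) → 1023+3080+17·11·14 = 6721; k=4: (W₁..W₄)·(W₅..W₅) → 2142+0+17·20·14 = 6902.
Best split is after W₁, i.e. k = 1.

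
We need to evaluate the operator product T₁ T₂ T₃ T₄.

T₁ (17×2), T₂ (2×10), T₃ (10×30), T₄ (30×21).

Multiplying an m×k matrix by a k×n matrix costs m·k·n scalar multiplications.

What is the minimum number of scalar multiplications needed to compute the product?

2574

Adjacent pairs: T₁T₂ = 17·2·10 = 340; T₂T₃ = 2·10·30 = 600; T₃T₄ = 10·30·21 = 6300.
Length 3: T₁..T₃: k=1: 0+600+17·2·30=1620; k=2: 340+0+17·10·30=5440 → min 1620 | T₂..T₄: k=2: 0+6300+2·10·21=6720; k=3: 600+0+2·30·21=1860 → min 1860.
Length 4: T₁..T₄: k=1: 0+1860+17·2·21=2574; k=2: 340+6300+17·10·21=10210; k=3: 1620+0+17·30·21=12330 → min 2574.
Optimal order: (T₁ ((T₂ T₃) T₄)) with cost 2574.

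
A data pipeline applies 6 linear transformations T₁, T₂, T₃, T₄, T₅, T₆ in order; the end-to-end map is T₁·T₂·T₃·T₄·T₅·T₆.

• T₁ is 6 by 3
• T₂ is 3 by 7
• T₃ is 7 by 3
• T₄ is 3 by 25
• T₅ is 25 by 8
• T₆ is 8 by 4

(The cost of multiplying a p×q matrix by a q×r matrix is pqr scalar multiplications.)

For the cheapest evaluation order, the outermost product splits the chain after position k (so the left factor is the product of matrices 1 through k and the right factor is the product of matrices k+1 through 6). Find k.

1

Adjacent pairs: T₁T₂ = 6·3·7 = 126; T₂T₃ = 3·7·3 = 63; T₃T₄ = 7·3·25 = 525; T₄T₅ = 3·25·8 = 600; T₅T₆ = 25·8·4 = 800.
Length 3: T₁..T₃: k=1: 0+63+6·3·3=117; k=2: 126+0+6·7·3=252 → min 117 | T₂..T₄: k=2: 0+525+3·7·25=1050; k=3: 63+0+3·3·25=288 → min 288 | T₃..T₅: k=3: 0+600+7·3·8=768; k=4: 525+0+7·25·8=1925 → min 768 | T₄..T₆: k=4: 0+800+3·25·4=1100; k=5: 600+0+3·8·4=696 → min 696.
Length 4: T₁..T₄: k=1: 0+288+6·3·25=738; k=2: 126+525+6·7·25=1701; k=3: 117+0+6·3·25=567 → min 567 | T₂..T₅: k=2: 0+768+3·7·8=936; k=3: 63+600+3·3·8=735; k=4: 288+0+3·25·8=888 → min 735 | T₃..T₆: k=3: 0+696+7·3·4=780; k=4: 525+800+7·25·4=2025; k=5: 768+0+7·8·4=992 → min 780.
Length 5: T₁..T₅: k=1: 0+735+6·3·8=879; k=2: 126+768+6·7·8=1230; k=3: 117+600+6·3·8=861; k=4: 567+0+6·25·8=1767 → min 861 | T₂..T₆: k=2: 0+780+3·7·4=864; k=3: 63+696+3·3·4=795; k=4: 288+800+3·25·4=1388; k=5: 735+0+3·8·4=831 → min 795.
Top-level splits: k=1: (T₁..T₁)·(T₂..T₆) → 0+795+6·3·4 = 867; k=2: (T₁..T₂)·(T₃..T₆) → 126+780+6·7·4 = 1074; k=3: (T₁..T₃)·(T₄..T₆) → 117+696+6·3·4 = 885; k=4: (T₁..T₄)·(T₅..T₆) → 567+800+6·25·4 = 1967; k=5: (T₁..T₅)·(T₆..T₆) → 861+0+6·8·4 = 1053.
Best split is after T₁, i.e. k = 1.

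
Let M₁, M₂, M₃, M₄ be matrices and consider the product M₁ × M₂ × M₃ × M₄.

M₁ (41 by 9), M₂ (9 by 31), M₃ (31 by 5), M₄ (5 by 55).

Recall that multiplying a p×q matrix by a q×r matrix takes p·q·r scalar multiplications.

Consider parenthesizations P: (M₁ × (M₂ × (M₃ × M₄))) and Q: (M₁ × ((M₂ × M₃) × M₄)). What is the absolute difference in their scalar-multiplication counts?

20000

Order P = (M₁ × (M₂ × (M₃ × M₄))): (M₃ × M₄): 31×5 by 5×55 → 31×55, cost 31·5·55 = 8525; (M₂ × (M₃ × M₄)): 9×31 by 31×55 → 9×55, cost 9·31·55 = 15345; cumulative 23870; (M₁ × (M₂ × (M₃ × M₄))): 41×9 by 9×55 → 41×55, cost 41·9·55 = 20295; cumulative 44165. Total 44165.
Order Q = (M₁ × ((M₂ × M₃) × M₄)): (M₂ × M₃): 9×31 by 31×5 → 9×5, cost 9·31·5 = 1395; ((M₂ × M₃) × M₄): 9×5 by 5×55 → 9×55, cost 9·5·55 = 2475; cumulative 3870; (M₁ × ((M₂ × M₃) × M₄)): 41×9 by 9×55 → 41×55, cost 41·9·55 = 20295; cumulative 24165. Total 24165.
Difference: |44165 − 24165| = 20000.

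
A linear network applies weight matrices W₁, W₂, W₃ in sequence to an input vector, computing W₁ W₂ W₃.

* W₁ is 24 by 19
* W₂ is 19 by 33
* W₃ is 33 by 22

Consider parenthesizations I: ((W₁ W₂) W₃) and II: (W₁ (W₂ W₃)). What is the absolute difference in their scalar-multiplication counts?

8646

Order I = ((W₁ W₂) W₃): (W₁ W₂): 24×19 by 19×33 → 24×33, cost 24·19·33 = 15048; ((W₁ W₂) W₃): 24×33 by 33×22 → 24×22, cost 24·33·22 = 17424; cumulative 32472. Total 32472.
Order II = (W₁ (W₂ W₃)): (W₂ W₃): 19×33 by 33×22 → 19×22, cost 19·33·22 = 13794; (W₁ (W₂ W₃)): 24×19 by 19×22 → 24×22, cost 24·19·22 = 10032; cumulative 23826. Total 23826.
Difference: |32472 − 23826| = 8646.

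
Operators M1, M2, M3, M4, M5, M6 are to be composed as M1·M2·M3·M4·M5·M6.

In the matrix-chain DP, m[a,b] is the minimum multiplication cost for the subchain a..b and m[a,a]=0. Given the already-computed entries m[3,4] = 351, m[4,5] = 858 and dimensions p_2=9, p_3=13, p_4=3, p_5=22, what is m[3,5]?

m[3,5] = min over k∈[3,4] of m[3,k]+m[k+1,5]+p_{2}·p_k·p_{5}.
k=3: 0 + 858 + 9·13·22 = 3432; k=4: 351 + 0 + 9·3·22 = 945.
Minimum: 945 at k=4.

945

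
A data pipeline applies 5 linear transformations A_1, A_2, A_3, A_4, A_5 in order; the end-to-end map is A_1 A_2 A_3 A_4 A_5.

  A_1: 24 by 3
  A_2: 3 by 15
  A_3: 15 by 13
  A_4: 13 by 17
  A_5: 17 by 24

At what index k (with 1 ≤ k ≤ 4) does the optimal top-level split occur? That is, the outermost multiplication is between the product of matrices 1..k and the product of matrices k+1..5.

1

Adjacent pairs: A_1A_2 = 24·3·15 = 1080; A_2A_3 = 3·15·13 = 585; A_3A_4 = 15·13·17 = 3315; A_4A_5 = 13·17·24 = 5304.
Length 3: A_1..A_3: k=1: 0+585+24·3·13=1521; k=2: 1080+0+24·15·13=5760 → min 1521 | A_2..A_4: k=2: 0+3315+3·15·17=4080; k=3: 585+0+3·13·17=1248 → min 1248 | A_3..A_5: k=3: 0+5304+15·13·24=9984; k=4: 3315+0+15·17·24=9435 → min 9435.
Length 4: A_1..A_4: k=1: 0+1248+24·3·17=2472; k=2: 1080+3315+24·15·17=10515; k=3: 1521+0+24·13·17=6825 → min 2472 | A_2..A_5: k=2: 0+9435+3·15·24=10515; k=3: 585+5304+3·13·24=6825; k=4: 1248+0+3·17·24=2472 → min 2472.
Top-level splits: k=1: (A_1..A_1)·(A_2..A_5) → 0+2472+24·3·24 = 4200; k=2: (A_1..A_2)·(A_3..A_5) → 1080+9435+24·15·24 = 19155; k=3: (A_1..A_3)·(A_4..A_5) → 1521+5304+24·13·24 = 14313; k=4: (A_1..A_4)·(A_5..A_5) → 2472+0+24·17·24 = 12264.
Best split is after A_1, i.e. k = 1.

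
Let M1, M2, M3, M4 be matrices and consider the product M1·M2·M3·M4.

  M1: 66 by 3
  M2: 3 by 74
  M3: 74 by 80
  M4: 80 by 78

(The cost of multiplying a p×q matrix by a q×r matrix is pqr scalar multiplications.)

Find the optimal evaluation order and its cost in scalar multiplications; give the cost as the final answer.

Adjacent pairs: M1M2 = 66·3·74 = 14652; M2M3 = 3·74·80 = 17760; M3M4 = 74·80·78 = 461760.
Length 3: M1..M3: k=1: 0+17760+66·3·80=33600; k=2: 14652+0+66·74·80=405372 → min 33600 | M2..M4: k=2: 0+461760+3·74·78=479076; k=3: 17760+0+3·80·78=36480 → min 36480.
Length 4: M1..M4: k=1: 0+36480+66·3·78=51924; k=2: 14652+461760+66·74·78=857364; k=3: 33600+0+66·80·78=445440 → min 51924.
Optimal parenthesization: (M1·((M2·M3)·M4)) with cost 51924.

51924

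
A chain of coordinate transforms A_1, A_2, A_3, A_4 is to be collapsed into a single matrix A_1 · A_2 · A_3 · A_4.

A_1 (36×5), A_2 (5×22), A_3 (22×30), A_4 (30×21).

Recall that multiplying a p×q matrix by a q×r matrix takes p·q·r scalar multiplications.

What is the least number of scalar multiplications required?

Adjacent pairs: A_1A_2 = 36·5·22 = 3960; A_2A_3 = 5·22·30 = 3300; A_3A_4 = 22·30·21 = 13860.
Length 3: A_1..A_3: k=1: 0+3300+36·5·30=8700; k=2: 3960+0+36·22·30=27720 → min 8700 | A_2..A_4: k=2: 0+13860+5·22·21=16170; k=3: 3300+0+5·30·21=6450 → min 6450.
Length 4: A_1..A_4: k=1: 0+6450+36·5·21=10230; k=2: 3960+13860+36·22·21=34452; k=3: 8700+0+36·30·21=31380 → min 10230.
Optimal order: (A_1 · ((A_2 · A_3) · A_4)) with cost 10230.

10230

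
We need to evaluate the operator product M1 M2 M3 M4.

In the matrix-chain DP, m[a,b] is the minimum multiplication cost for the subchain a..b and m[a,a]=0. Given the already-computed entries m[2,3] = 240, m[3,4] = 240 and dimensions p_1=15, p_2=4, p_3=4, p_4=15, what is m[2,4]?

1140

m[2,4] = min over k∈[2,3] of m[2,k]+m[k+1,4]+p_{1}·p_k·p_{4}.
k=2: 0 + 240 + 15·4·15 = 1140; k=3: 240 + 0 + 15·4·15 = 1140.
Minimum: 1140 at k=2.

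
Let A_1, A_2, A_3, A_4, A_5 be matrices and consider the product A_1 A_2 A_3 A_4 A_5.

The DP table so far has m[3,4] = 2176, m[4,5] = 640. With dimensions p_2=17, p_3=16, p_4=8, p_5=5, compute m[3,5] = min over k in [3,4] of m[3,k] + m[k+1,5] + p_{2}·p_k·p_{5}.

2000

m[3,5] = min over k∈[3,4] of m[3,k]+m[k+1,5]+p_{2}·p_k·p_{5}.
k=3: 0 + 640 + 17·16·5 = 2000; k=4: 2176 + 0 + 17·8·5 = 2856.
Minimum: 2000 at k=3.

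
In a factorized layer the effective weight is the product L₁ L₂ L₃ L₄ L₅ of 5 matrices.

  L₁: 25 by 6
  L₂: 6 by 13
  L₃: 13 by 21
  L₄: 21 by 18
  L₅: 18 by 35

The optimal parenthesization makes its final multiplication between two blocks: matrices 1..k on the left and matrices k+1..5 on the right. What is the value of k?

1

Adjacent pairs: L₁L₂ = 25·6·13 = 1950; L₂L₃ = 6·13·21 = 1638; L₃L₄ = 13·21·18 = 4914; L₄L₅ = 21·18·35 = 13230.
Length 3: L₁..L₃: k=1: 0+1638+25·6·21=4788; k=2: 1950+0+25·13·21=8775 → min 4788 | L₂..L₄: k=2: 0+4914+6·13·18=6318; k=3: 1638+0+6·21·18=3906 → min 3906 | L₃..L₅: k=3: 0+13230+13·21·35=22785; k=4: 4914+0+13·18·35=13104 → min 13104.
Length 4: L₁..L₄: k=1: 0+3906+25·6·18=6606; k=2: 1950+4914+25·13·18=12714; k=3: 4788+0+25·21·18=14238 → min 6606 | L₂..L₅: k=2: 0+13104+6·13·35=15834; k=3: 1638+13230+6·21·35=19278; k=4: 3906+0+6·18·35=7686 → min 7686.
Top-level splits: k=1: (L₁..L₁)·(L₂..L₅) → 0+7686+25·6·35 = 12936; k=2: (L₁..L₂)·(L₃..L₅) → 1950+13104+25·13·35 = 26429; k=3: (L₁..L₃)·(L₄..L₅) → 4788+13230+25·21·35 = 36393; k=4: (L₁..L₄)·(L₅..L₅) → 6606+0+25·18·35 = 22356.
Best split is after L₁, i.e. k = 1.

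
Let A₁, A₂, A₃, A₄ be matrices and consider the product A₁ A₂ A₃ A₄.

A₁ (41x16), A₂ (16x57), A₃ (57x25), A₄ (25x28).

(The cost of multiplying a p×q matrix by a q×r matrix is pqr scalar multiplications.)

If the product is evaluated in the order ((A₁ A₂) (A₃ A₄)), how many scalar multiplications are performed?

(A₁ A₂): 41×16 by 16×57 → 41×57, cost 41·16·57 = 37392
(A₃ A₄): 57×25 by 25×28 → 57×28, cost 57·25·28 = 39900
((A₁ A₂) (A₃ A₄)): 41×57 by 57×28 → 41×28, cost 41·57·28 = 65436; cumulative 142728
Total: 142728 scalar multiplications.

142728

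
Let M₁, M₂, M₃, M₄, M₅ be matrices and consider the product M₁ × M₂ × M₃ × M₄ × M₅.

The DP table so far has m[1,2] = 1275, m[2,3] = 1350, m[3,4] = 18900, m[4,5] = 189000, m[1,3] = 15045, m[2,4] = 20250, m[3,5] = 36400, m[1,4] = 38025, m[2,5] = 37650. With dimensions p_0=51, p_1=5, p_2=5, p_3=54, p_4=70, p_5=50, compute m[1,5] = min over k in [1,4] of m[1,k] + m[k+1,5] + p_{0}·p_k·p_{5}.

50400

m[1,5] = min over k∈[1,4] of m[1,k]+m[k+1,5]+p_{0}·p_k·p_{5}.
k=1: 0 + 37650 + 51·5·50 = 50400; k=2: 1275 + 36400 + 51·5·50 = 50425; k=3: 15045 + 189000 + 51·54·50 = 341745; k=4: 38025 + 0 + 51·70·50 = 216525.
Minimum: 50400 at k=1.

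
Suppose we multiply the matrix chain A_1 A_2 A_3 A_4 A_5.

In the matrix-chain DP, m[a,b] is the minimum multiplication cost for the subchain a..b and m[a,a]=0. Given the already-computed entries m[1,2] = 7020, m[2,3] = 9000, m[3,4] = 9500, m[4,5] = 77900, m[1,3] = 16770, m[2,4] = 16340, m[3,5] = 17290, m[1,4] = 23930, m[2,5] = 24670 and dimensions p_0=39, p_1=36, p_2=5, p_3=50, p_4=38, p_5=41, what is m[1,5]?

m[1,5] = min over k∈[1,4] of m[1,k]+m[k+1,5]+p_{0}·p_k·p_{5}.
k=1: 0 + 24670 + 39·36·41 = 82234; k=2: 7020 + 17290 + 39·5·41 = 32305; k=3: 16770 + 77900 + 39·50·41 = 174620; k=4: 23930 + 0 + 39·38·41 = 84692.
Minimum: 32305 at k=2.

32305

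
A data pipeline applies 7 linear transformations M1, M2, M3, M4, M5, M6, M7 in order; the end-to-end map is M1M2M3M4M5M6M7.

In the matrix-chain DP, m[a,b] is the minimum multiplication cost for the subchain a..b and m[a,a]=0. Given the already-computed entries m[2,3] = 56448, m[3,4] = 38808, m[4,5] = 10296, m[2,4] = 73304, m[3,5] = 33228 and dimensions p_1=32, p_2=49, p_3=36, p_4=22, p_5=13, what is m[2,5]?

53612

m[2,5] = min over k∈[2,4] of m[2,k]+m[k+1,5]+p_{1}·p_k·p_{5}.
k=2: 0 + 33228 + 32·49·13 = 53612; k=3: 56448 + 10296 + 32·36·13 = 81720; k=4: 73304 + 0 + 32·22·13 = 82456.
Minimum: 53612 at k=2.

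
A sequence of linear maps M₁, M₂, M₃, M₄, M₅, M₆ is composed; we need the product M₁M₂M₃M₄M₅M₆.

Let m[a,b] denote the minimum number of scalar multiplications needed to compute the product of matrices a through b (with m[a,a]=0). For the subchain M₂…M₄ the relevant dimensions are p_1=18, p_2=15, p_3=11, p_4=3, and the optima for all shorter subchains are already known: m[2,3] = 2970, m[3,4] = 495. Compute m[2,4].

1305

m[2,4] = min over k∈[2,3] of m[2,k]+m[k+1,4]+p_{1}·p_k·p_{4}.
k=2: 0 + 495 + 18·15·3 = 1305; k=3: 2970 + 0 + 18·11·3 = 3564.
Minimum: 1305 at k=2.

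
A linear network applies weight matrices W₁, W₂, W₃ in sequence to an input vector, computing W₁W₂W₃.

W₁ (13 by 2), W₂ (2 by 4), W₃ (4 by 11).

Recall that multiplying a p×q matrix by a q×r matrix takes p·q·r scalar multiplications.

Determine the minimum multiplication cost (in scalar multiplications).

374

Order (W₁(W₂W₃)): (W₂W₃): 2×4 by 4×11 → 2×11, cost 2·4·11 = 88; (W₁(W₂W₃)): 13×2 by 2×11 → 13×11, cost 13·2·11 = 286; cumulative 374. Total 374.
Order ((W₁W₂)W₃): (W₁W₂): 13×2 by 2×4 → 13×4, cost 13·2·4 = 104; ((W₁W₂)W₃): 13×4 by 4×11 → 13×11, cost 13·4·11 = 572; cumulative 676. Total 676.
Minimum: 374.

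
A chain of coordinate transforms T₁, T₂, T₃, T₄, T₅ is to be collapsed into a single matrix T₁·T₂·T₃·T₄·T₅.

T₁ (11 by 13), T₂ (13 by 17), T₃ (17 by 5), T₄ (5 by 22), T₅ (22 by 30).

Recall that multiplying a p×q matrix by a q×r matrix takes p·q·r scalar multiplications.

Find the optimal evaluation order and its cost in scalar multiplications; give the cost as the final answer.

6770

Adjacent pairs: T₁T₂ = 11·13·17 = 2431; T₂T₃ = 13·17·5 = 1105; T₃T₄ = 17·5·22 = 1870; T₄T₅ = 5·22·30 = 3300.
Length 3: T₁..T₃: k=1: 0+1105+11·13·5=1820; k=2: 2431+0+11·17·5=3366 → min 1820 | T₂..T₄: k=2: 0+1870+13·17·22=6732; k=3: 1105+0+13·5·22=2535 → min 2535 | T₃..T₅: k=3: 0+3300+17·5·30=5850; k=4: 1870+0+17·22·30=13090 → min 5850.
Length 4: T₁..T₄: k=1: 0+2535+11·13·22=5681; k=2: 2431+1870+11·17·22=8415; k=3: 1820+0+11·5·22=3030 → min 3030 | T₂..T₅: k=2: 0+5850+13·17·30=12480; k=3: 1105+3300+13·5·30=6355; k=4: 2535+0+13·22·30=11115 → min 6355.
Length 5: T₁..T₅: k=1: 0+6355+11·13·30=10645; k=2: 2431+5850+11·17·30=13891; k=3: 1820+3300+11·5·30=6770; k=4: 3030+0+11·22·30=10290 → min 6770.
Optimal parenthesization: ((T₁·(T₂·T₃))·(T₄·T₅)) with cost 6770.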